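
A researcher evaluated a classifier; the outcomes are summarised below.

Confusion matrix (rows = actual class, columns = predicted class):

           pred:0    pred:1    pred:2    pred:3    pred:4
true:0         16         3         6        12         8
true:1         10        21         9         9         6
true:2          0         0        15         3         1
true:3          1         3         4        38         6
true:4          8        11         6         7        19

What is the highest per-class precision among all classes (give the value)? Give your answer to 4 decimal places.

0.5526

Per-class precision (TP/(TP+FP)):
  0: TP=16, FP=10+0+1+8=19 → 16/35 = 0.45714
  1: TP=21, FP=3+0+3+11=17 → 21/38 = 0.55263
  2: TP=15, FP=6+9+4+6=25 → 15/40 = 0.37500
  3: TP=38, FP=12+9+3+7=31 → 38/69 = 0.55072
  4: TP=19, FP=8+6+1+6=21 → 19/40 = 0.47500
Highest is class '1' with precision = 0.5526.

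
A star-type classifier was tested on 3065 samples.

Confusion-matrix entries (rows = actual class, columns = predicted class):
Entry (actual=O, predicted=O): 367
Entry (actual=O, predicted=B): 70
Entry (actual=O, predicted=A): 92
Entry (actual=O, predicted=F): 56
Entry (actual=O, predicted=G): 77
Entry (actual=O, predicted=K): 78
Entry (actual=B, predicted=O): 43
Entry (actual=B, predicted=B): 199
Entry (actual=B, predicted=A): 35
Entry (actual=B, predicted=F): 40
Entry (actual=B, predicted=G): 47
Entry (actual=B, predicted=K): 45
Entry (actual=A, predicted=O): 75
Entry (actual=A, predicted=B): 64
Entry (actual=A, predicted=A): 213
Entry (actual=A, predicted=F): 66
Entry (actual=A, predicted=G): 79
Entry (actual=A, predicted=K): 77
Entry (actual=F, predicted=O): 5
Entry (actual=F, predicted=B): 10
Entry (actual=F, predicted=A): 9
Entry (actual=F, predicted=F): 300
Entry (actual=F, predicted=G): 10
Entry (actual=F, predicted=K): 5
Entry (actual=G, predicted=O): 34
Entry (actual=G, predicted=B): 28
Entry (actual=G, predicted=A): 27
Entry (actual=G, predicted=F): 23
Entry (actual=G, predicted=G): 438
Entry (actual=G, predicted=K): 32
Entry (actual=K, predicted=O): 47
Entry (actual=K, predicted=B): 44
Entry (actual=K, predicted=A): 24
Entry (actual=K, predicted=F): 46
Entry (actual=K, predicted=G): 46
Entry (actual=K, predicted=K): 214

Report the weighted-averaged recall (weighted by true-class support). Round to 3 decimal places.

Per-class recall (TP/(TP+FN)):
  O: TP=367, FN=70+92+56+77+78=373 → 367/740 = 0.4959
  B: TP=199, FN=43+35+40+47+45=210 → 199/409 = 0.4866
  A: TP=213, FN=75+64+66+79+77=361 → 213/574 = 0.3711
  F: TP=300, FN=5+10+9+10+5=39 → 300/339 = 0.8850
  G: TP=438, FN=34+28+27+23+32=144 → 438/582 = 0.7526
  K: TP=214, FN=47+44+24+46+46=207 → 214/421 = 0.5083
Weighted-recall = Σ (supportᵢ/N)·recallᵢ with N=3065: (740/3065)·0.4959 + (409/3065)·0.4866 + (574/3065)·0.3711 + (339/3065)·0.8850 + (582/3065)·0.7526 + (421/3065)·0.5083 = 0.565

0.565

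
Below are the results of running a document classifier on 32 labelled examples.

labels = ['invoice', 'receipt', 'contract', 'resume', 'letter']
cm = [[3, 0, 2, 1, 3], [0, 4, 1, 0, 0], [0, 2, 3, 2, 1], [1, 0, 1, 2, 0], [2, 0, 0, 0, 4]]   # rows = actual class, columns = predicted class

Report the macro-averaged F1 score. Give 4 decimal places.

0.5086

Per-class F1 score (2·TP/(2·TP+FP+FN)):
  invoice: TP=3, FP=0+0+1+2=3, FN=0+2+1+3=6 → 6/15 = 0.40000
  receipt: TP=4, FP=0+2+0+0=2, FN=0+1+0+0=1 → 8/11 = 0.72727
  contract: TP=3, FP=2+1+1+0=4, FN=0+2+2+1=5 → 6/15 = 0.40000
  resume: TP=2, FP=1+0+2+0=3, FN=1+0+1+0=2 → 4/9 = 0.44444
  letter: TP=4, FP=3+0+1+0=4, FN=2+0+0+0=2 → 8/14 = 0.57143
Macro-F1 score = mean = (0.40000 + 0.72727 + 0.40000 + 0.44444 + 0.57143) / 5 = 0.5086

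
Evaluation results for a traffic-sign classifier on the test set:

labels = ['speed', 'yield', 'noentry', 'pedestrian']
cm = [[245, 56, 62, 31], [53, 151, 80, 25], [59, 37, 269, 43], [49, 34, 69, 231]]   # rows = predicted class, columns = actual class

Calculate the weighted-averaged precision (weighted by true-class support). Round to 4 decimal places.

0.6050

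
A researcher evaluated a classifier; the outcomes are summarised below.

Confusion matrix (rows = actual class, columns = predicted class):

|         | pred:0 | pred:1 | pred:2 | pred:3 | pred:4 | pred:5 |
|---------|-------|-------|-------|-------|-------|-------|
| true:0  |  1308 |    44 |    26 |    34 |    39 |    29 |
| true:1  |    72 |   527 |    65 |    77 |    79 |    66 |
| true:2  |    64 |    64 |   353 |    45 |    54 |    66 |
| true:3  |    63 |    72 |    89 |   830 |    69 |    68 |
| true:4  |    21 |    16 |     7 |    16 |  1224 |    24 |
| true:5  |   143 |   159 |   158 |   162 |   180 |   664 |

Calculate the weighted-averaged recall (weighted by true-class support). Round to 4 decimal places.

Per-class recall (TP/(TP+FN)):
  0: TP=1308, FN=44+26+34+39+29=172 → 1308/1480 = 0.88378
  1: TP=527, FN=72+65+77+79+66=359 → 527/886 = 0.59481
  2: TP=353, FN=64+64+45+54+66=293 → 353/646 = 0.54644
  3: TP=830, FN=63+72+89+69+68=361 → 830/1191 = 0.69689
  4: TP=1224, FN=21+16+7+16+24=84 → 1224/1308 = 0.93578
  5: TP=664, FN=143+159+158+162+180=802 → 664/1466 = 0.45293
Weighted-recall = Σ (supportᵢ/N)·recallᵢ with N=6977: (1480/6977)·0.88378 + (886/6977)·0.59481 + (646/6977)·0.54644 + (1191/6977)·0.69689 + (1308/6977)·0.93578 + (1466/6977)·0.45293 = 0.7032

0.7032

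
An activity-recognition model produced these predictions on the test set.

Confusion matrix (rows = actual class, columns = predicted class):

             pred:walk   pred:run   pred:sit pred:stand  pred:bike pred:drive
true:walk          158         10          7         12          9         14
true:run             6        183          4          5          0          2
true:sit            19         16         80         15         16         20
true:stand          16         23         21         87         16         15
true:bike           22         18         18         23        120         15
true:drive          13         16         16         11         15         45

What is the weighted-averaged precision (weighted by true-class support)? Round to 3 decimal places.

Per-class precision (TP/(TP+FP)):
  walk: TP=158, FP=6+19+16+22+13=76 → 158/234 = 0.6752
  run: TP=183, FP=10+16+23+18+16=83 → 183/266 = 0.6880
  sit: TP=80, FP=7+4+21+18+16=66 → 80/146 = 0.5479
  stand: TP=87, FP=12+5+15+23+11=66 → 87/153 = 0.5686
  bike: TP=120, FP=9+0+16+16+15=56 → 120/176 = 0.6818
  drive: TP=45, FP=14+2+20+15+15=66 → 45/111 = 0.4054
Weighted-precision = Σ (supportᵢ/N)·precisionᵢ with N=1086: (210/1086)·0.6752 + (200/1086)·0.6880 + (166/1086)·0.5479 + (178/1086)·0.5686 + (216/1086)·0.6818 + (116/1086)·0.4054 = 0.613

0.613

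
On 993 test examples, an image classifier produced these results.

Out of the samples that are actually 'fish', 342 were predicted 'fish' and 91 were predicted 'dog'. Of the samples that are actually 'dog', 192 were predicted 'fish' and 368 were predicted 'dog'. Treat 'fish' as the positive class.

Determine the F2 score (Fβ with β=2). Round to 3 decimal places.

0.755

Fβ = (1+β²)·TP / ((1+β²)·TP + β²·FN + FP), with β²=4
= 5·342 / (5·342 + 4·91 + 192) = 0.755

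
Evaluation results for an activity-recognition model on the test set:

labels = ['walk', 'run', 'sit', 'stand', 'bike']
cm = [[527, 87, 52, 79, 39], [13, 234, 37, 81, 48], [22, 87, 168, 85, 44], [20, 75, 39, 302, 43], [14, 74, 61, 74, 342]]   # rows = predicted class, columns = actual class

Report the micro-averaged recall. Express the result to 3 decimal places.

0.594

Micro-averaging pools counts across classes: ΣTP=1573, ΣFP=1074, ΣFN=1074.
Micro-recall = TP/(TP+FN) on pooled counts = 0.594 (equals overall accuracy in single-label multiclass).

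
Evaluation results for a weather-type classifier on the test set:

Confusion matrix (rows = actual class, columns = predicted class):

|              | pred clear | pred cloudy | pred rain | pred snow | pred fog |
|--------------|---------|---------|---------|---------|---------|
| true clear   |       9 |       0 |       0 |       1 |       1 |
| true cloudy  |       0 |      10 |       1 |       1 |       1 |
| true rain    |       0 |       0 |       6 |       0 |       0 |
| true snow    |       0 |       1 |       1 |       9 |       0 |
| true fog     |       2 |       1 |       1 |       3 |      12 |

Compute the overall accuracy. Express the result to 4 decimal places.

0.7667

Accuracy = trace / total = (9+10+6+9+12=46) / 60 = 46/60 = 0.7667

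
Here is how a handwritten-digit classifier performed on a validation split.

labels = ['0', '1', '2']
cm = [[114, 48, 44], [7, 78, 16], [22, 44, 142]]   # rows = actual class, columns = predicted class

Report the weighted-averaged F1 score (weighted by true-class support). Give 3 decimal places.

0.654

Per-class F1 score (2·TP/(2·TP+FP+FN)):
  0: TP=114, FP=7+22=29, FN=48+44=92 → 228/349 = 0.6533
  1: TP=78, FP=48+44=92, FN=7+16=23 → 156/271 = 0.5756
  2: TP=142, FP=44+16=60, FN=22+44=66 → 284/410 = 0.6927
Weighted-F1 score = Σ (supportᵢ/N)·F1 scoreᵢ with N=515: (206/515)·0.6533 + (101/515)·0.5756 + (208/515)·0.6927 = 0.654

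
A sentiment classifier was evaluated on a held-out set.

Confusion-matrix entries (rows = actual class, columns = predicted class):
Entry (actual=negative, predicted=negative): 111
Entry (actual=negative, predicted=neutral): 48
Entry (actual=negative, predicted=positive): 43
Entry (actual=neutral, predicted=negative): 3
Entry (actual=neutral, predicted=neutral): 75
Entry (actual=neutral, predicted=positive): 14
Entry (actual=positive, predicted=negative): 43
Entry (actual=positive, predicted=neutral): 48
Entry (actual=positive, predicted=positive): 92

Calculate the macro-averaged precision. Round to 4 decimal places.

Per-class precision (TP/(TP+FP)):
  negative: TP=111, FP=3+43=46 → 111/157 = 0.70701
  neutral: TP=75, FP=48+48=96 → 75/171 = 0.43860
  positive: TP=92, FP=43+14=57 → 92/149 = 0.61745
Macro-precision = mean = (0.70701 + 0.43860 + 0.61745) / 3 = 0.5877

0.5877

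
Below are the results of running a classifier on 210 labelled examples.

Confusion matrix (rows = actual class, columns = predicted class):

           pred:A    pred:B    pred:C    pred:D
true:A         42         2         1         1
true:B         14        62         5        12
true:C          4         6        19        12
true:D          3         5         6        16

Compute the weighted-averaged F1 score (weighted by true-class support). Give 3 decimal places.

0.663

Per-class F1 score (2·TP/(2·TP+FP+FN)):
  A: TP=42, FP=14+4+3=21, FN=2+1+1=4 → 84/109 = 0.7706
  B: TP=62, FP=2+6+5=13, FN=14+5+12=31 → 124/168 = 0.7381
  C: TP=19, FP=1+5+6=12, FN=4+6+12=22 → 38/72 = 0.5278
  D: TP=16, FP=1+12+12=25, FN=3+5+6=14 → 32/71 = 0.4507
Weighted-F1 score = Σ (supportᵢ/N)·F1 scoreᵢ with N=210: (46/210)·0.7706 + (93/210)·0.7381 + (41/210)·0.5278 + (30/210)·0.4507 = 0.663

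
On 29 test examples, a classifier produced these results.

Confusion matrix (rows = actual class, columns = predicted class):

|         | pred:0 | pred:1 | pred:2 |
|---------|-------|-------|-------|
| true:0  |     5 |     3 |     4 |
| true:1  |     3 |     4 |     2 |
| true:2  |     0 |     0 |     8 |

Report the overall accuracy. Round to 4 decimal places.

Accuracy = trace / total = (5+4+8=17) / 29 = 17/29 = 0.5862

0.5862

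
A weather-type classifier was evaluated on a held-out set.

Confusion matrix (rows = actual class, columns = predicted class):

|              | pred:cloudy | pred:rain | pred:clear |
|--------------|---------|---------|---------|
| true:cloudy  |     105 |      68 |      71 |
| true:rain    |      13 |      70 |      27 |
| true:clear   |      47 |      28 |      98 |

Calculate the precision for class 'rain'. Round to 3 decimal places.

Take TP from the diagonal, FP from the rest of the 'rain' prediction marginal, FN from the rest of the 'rain' actual marginal.
precision = TP/(TP+FP).
rain: TP=70, FP=68+28=96 → 70/166 = 0.4217

0.422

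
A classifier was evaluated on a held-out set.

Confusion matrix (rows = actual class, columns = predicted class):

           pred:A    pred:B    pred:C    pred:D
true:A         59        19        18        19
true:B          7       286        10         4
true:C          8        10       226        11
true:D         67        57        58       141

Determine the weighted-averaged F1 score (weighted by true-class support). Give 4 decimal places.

Per-class F1 score (2·TP/(2·TP+FP+FN)):
  A: TP=59, FP=7+8+67=82, FN=19+18+19=56 → 118/256 = 0.46094
  B: TP=286, FP=19+10+57=86, FN=7+10+4=21 → 572/679 = 0.84242
  C: TP=226, FP=18+10+58=86, FN=8+10+11=29 → 452/567 = 0.79718
  D: TP=141, FP=19+4+11=34, FN=67+57+58=182 → 282/498 = 0.56627
Weighted-F1 score = Σ (supportᵢ/N)·F1 scoreᵢ with N=1000: (115/1000)·0.46094 + (307/1000)·0.84242 + (255/1000)·0.79718 + (323/1000)·0.56627 = 0.6978

0.6978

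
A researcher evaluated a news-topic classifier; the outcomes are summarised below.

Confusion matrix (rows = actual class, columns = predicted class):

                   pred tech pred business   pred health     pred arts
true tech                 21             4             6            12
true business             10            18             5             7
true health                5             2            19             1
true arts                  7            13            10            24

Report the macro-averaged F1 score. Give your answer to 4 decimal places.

Per-class F1 score (2·TP/(2·TP+FP+FN)):
  tech: TP=21, FP=10+5+7=22, FN=4+6+12=22 → 42/86 = 0.48837
  business: TP=18, FP=4+2+13=19, FN=10+5+7=22 → 36/77 = 0.46753
  health: TP=19, FP=6+5+10=21, FN=5+2+1=8 → 38/67 = 0.56716
  arts: TP=24, FP=12+7+1=20, FN=7+13+10=30 → 48/98 = 0.48980
Macro-F1 score = mean = (0.48837 + 0.46753 + 0.56716 + 0.48980) / 4 = 0.5032

0.5032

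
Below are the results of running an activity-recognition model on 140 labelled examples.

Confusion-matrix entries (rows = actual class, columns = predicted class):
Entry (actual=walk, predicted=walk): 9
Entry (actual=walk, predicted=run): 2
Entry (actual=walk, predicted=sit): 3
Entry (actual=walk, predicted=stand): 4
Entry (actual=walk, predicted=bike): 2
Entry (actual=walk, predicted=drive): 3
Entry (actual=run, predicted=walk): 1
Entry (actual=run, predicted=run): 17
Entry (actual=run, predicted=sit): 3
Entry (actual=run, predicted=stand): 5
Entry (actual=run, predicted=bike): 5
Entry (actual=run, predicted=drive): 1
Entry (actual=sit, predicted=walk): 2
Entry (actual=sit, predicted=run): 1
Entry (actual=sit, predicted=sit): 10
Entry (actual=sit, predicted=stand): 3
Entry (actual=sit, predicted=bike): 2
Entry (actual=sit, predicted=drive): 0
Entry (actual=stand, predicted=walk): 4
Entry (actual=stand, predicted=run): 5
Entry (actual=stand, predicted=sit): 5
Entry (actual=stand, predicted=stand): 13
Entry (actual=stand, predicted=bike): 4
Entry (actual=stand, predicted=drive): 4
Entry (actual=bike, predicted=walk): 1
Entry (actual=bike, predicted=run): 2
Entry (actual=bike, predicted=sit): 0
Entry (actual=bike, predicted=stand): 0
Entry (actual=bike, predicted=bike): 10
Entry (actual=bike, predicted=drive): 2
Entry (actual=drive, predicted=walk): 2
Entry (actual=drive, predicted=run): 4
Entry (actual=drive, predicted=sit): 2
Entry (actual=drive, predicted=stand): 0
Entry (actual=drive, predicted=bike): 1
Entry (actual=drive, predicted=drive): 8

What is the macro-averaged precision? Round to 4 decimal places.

0.4730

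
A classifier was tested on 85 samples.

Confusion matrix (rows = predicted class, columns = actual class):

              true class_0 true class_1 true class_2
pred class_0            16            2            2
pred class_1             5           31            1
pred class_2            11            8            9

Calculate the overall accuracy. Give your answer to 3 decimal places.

0.659

Accuracy = trace / total = (16+31+9=56) / 85 = 56/85 = 0.659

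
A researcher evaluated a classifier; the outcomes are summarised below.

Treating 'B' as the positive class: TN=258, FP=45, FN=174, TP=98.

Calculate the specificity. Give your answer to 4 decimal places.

0.8515

Specificity = TN/(TN+FP) = 258/(258+45) = 0.8515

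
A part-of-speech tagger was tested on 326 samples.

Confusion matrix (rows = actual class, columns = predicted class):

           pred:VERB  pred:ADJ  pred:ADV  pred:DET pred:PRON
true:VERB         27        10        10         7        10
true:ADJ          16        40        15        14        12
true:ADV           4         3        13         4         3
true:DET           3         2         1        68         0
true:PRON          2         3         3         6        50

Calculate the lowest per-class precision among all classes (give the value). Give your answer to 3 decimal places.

0.310

Per-class precision (TP/(TP+FP)):
  VERB: TP=27, FP=16+4+3+2=25 → 27/52 = 0.5192
  ADJ: TP=40, FP=10+3+2+3=18 → 40/58 = 0.6897
  ADV: TP=13, FP=10+15+1+3=29 → 13/42 = 0.3095
  DET: TP=68, FP=7+14+4+6=31 → 68/99 = 0.6869
  PRON: TP=50, FP=10+12+3+0=25 → 50/75 = 0.6667
Lowest is class 'ADV' with precision = 0.310.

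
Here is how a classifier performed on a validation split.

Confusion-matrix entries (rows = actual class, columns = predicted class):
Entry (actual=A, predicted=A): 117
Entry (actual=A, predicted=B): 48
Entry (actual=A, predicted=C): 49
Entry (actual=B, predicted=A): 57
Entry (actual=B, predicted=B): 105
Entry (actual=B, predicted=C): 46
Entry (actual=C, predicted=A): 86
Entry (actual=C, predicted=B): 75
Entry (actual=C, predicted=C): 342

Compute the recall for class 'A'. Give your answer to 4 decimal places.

0.5467

Take TP from the diagonal, FP from the rest of the 'A' prediction marginal, FN from the rest of the 'A' actual marginal.
recall = TP/(TP+FN).
A: TP=117, FN=48+49=97 → 117/214 = 0.54673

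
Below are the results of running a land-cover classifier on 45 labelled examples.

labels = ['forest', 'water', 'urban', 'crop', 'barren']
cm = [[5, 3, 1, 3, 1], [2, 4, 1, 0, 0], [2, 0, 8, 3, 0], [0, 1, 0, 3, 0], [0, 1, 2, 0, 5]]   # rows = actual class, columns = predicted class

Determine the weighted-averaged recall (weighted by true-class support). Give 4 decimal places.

0.5556

Per-class recall (TP/(TP+FN)):
  forest: TP=5, FN=3+1+3+1=8 → 5/13 = 0.38462
  water: TP=4, FN=2+1+0+0=3 → 4/7 = 0.57143
  urban: TP=8, FN=2+0+3+0=5 → 8/13 = 0.61538
  crop: TP=3, FN=0+1+0+0=1 → 3/4 = 0.75000
  barren: TP=5, FN=0+1+2+0=3 → 5/8 = 0.62500
Weighted-recall = Σ (supportᵢ/N)·recallᵢ with N=45: (13/45)·0.38462 + (7/45)·0.57143 + (13/45)·0.61538 + (4/45)·0.75000 + (8/45)·0.62500 = 0.5556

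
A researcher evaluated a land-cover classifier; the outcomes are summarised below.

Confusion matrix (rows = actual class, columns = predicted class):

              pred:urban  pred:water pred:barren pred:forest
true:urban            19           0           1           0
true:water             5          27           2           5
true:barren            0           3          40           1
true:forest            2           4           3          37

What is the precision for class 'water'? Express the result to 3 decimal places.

Take TP from the diagonal, FP from the rest of the 'water' prediction marginal, FN from the rest of the 'water' actual marginal.
precision = TP/(TP+FP).
water: TP=27, FP=0+3+4=7 → 27/34 = 0.7941

0.794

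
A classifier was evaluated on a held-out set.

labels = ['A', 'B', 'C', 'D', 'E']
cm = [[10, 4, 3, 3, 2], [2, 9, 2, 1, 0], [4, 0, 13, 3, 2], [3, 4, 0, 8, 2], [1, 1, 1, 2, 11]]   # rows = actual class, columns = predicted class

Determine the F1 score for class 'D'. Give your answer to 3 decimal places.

0.471

One-vs-rest for 'D': TP = diagonal; FP = other classes predicted 'D'; FN = 'D' predicted as other.
F1 score = 2·TP/(2·TP+FP+FN).
D: TP=8, FP=3+1+3+2=9, FN=3+4+0+2=9 → 16/34 = 0.4706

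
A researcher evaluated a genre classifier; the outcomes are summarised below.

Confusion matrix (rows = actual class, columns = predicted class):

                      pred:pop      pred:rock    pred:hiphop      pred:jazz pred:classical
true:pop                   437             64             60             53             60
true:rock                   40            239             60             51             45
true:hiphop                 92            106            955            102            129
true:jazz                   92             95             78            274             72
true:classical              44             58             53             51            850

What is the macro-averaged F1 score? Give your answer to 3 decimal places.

0.620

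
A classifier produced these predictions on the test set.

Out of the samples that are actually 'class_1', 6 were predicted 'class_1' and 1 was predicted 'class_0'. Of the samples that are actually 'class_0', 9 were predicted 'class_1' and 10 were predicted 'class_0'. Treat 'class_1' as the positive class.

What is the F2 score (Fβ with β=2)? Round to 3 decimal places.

Fβ = (1+β²)·TP / ((1+β²)·TP + β²·FN + FP), with β²=4
= 5·6 / (5·6 + 4·1 + 9) = 0.698

0.698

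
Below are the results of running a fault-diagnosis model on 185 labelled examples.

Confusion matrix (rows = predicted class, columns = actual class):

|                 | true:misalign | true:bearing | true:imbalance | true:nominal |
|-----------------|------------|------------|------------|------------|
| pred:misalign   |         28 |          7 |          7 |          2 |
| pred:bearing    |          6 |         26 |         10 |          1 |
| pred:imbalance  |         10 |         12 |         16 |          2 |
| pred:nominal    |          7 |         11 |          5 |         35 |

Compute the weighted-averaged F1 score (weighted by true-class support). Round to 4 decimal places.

0.5602

Per-class F1 score (2·TP/(2·TP+FP+FN)):
  misalign: TP=28, FP=7+7+2=16, FN=6+10+7=23 → 56/95 = 0.58947
  bearing: TP=26, FP=6+10+1=17, FN=7+12+11=30 → 52/99 = 0.52525
  imbalance: TP=16, FP=10+12+2=24, FN=7+10+5=22 → 32/78 = 0.41026
  nominal: TP=35, FP=7+11+5=23, FN=2+1+2=5 → 70/98 = 0.71429
Weighted-F1 score = Σ (supportᵢ/N)·F1 scoreᵢ with N=185: (51/185)·0.58947 + (56/185)·0.52525 + (38/185)·0.41026 + (40/185)·0.71429 = 0.5602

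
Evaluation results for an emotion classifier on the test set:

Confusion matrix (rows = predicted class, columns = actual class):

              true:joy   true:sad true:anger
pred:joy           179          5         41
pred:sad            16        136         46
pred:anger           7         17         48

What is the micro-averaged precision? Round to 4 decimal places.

0.7333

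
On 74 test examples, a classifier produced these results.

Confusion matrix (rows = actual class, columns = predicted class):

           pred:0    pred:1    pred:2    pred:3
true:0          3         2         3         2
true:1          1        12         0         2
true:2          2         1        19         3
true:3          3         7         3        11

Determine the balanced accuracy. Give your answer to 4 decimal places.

Balanced accuracy = mean of per-class recall.
  0: recall = 3/10 = 0.30000
  1: recall = 12/15 = 0.80000
  2: recall = 19/25 = 0.76000
  3: recall = 11/24 = 0.45833
Mean = (0.30000 + 0.80000 + 0.76000 + 0.45833) / 4 = 0.5796

0.5796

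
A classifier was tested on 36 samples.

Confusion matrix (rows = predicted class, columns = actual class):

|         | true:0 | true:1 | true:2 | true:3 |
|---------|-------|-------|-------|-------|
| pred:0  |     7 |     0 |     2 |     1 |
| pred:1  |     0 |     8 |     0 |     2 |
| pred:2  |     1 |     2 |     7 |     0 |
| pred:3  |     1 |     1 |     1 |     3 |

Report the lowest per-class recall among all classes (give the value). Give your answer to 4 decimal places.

0.5000

Per-class recall (TP/(TP+FN)):
  0: TP=7, FN=0+1+1=2 → 7/9 = 0.77778
  1: TP=8, FN=0+2+1=3 → 8/11 = 0.72727
  2: TP=7, FN=2+0+1=3 → 7/10 = 0.70000
  3: TP=3, FN=1+2+0=3 → 3/6 = 0.50000
Lowest is class '3' with recall = 0.5000.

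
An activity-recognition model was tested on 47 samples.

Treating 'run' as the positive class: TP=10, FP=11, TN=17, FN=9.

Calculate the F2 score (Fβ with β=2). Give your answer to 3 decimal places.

0.515

Fβ = (1+β²)·TP / ((1+β²)·TP + β²·FN + FP), with β²=4
= 5·10 / (5·10 + 4·9 + 11) = 0.515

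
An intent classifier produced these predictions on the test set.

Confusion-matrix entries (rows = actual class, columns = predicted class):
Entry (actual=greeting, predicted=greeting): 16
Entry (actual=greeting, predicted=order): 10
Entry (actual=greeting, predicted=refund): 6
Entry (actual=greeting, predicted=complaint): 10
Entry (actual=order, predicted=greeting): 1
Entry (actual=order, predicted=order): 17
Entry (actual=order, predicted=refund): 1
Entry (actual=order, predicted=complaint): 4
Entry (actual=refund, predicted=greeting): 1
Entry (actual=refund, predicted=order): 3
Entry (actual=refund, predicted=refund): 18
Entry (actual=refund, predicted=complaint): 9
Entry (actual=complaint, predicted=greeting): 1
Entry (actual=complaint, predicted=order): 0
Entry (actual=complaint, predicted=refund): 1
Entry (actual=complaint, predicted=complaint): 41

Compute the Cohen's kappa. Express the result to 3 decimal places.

0.542

Observed agreement pₒ = trace/N = 92/139 = 0.6619
Expected agreement pₑ = Σ (rowᵢ·colᵢ)/N² = (42·19 + 23·30 + 31·26 + 43·64)/139² = 0.2612
κ = (pₒ − pₑ)/(1 − pₑ) = (0.6619 − 0.2612)/(1 − 0.2612) = 0.542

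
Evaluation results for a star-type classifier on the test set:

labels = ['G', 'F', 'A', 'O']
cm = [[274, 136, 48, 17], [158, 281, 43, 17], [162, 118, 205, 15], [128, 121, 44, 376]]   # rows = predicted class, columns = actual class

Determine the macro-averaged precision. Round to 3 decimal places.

0.528

Per-class precision (TP/(TP+FP)):
  G: TP=274, FP=136+48+17=201 → 274/475 = 0.5768
  F: TP=281, FP=158+43+17=218 → 281/499 = 0.5631
  A: TP=205, FP=162+118+15=295 → 205/500 = 0.4100
  O: TP=376, FP=128+121+44=293 → 376/669 = 0.5620
Macro-precision = mean = (0.5768 + 0.5631 + 0.4100 + 0.5620) / 4 = 0.528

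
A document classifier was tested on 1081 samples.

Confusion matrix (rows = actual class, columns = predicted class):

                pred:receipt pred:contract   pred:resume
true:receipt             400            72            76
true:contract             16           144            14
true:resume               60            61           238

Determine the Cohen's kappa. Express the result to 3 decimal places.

0.564

Observed agreement pₒ = trace/N = 782/1081 = 0.7234
Expected agreement pₑ = Σ (rowᵢ·colᵢ)/N² = (548·476 + 174·277 + 359·328)/1081² = 0.3652
κ = (pₒ − pₑ)/(1 − pₑ) = (0.7234 − 0.3652)/(1 − 0.3652) = 0.564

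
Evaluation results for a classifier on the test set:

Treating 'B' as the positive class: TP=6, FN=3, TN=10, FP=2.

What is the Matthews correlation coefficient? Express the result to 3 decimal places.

0.510

MCC = (TP·TN − FP·FN) / √((TP+FP)(TP+FN)(TN+FP)(TN+FN))
Numerator = 6·10 − 2·3 = 54
Denominator = √(8·9·12·13) = √11232 = 105.9811
MCC = 54 / 105.9811 = 0.510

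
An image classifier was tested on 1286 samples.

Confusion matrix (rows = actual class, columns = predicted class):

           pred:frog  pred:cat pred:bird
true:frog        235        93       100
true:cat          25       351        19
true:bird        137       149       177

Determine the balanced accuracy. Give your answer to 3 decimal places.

Balanced accuracy = mean of per-class recall.
  frog: recall = 235/428 = 0.5491
  cat: recall = 351/395 = 0.8886
  bird: recall = 177/463 = 0.3823
Mean = (0.5491 + 0.8886 + 0.3823) / 3 = 0.607

0.607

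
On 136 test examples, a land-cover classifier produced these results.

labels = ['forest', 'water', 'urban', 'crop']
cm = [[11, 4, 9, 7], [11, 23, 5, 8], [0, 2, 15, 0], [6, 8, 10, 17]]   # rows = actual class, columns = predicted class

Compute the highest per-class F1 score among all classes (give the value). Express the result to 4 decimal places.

0.5476

Per-class F1 score (2·TP/(2·TP+FP+FN)):
  forest: TP=11, FP=11+0+6=17, FN=4+9+7=20 → 22/59 = 0.37288
  water: TP=23, FP=4+2+8=14, FN=11+5+8=24 → 46/84 = 0.54762
  urban: TP=15, FP=9+5+10=24, FN=0+2+0=2 → 30/56 = 0.53571
  crop: TP=17, FP=7+8+0=15, FN=6+8+10=24 → 34/73 = 0.46575
Highest is class 'water' with F1 score = 0.5476.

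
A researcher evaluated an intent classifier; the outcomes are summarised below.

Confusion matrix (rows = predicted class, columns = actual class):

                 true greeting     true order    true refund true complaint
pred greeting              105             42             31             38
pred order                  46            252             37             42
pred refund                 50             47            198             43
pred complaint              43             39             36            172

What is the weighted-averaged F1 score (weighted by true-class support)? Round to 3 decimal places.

0.594

Per-class F1 score (2·TP/(2·TP+FP+FN)):
  greeting: TP=105, FP=42+31+38=111, FN=46+50+43=139 → 210/460 = 0.4565
  order: TP=252, FP=46+37+42=125, FN=42+47+39=128 → 504/757 = 0.6658
  refund: TP=198, FP=50+47+43=140, FN=31+37+36=104 → 396/640 = 0.6188
  complaint: TP=172, FP=43+39+36=118, FN=38+42+43=123 → 344/585 = 0.5880
Weighted-F1 score = Σ (supportᵢ/N)·F1 scoreᵢ with N=1221: (244/1221)·0.4565 + (380/1221)·0.6658 + (302/1221)·0.6188 + (295/1221)·0.5880 = 0.594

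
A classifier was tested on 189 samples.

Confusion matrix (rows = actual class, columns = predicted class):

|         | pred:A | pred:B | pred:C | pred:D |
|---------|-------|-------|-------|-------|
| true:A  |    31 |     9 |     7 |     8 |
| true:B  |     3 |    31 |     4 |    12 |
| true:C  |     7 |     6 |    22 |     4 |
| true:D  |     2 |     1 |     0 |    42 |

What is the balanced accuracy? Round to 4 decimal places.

Balanced accuracy = mean of per-class recall.
  A: recall = 31/55 = 0.56364
  B: recall = 31/50 = 0.62000
  C: recall = 22/39 = 0.56410
  D: recall = 42/45 = 0.93333
Mean = (0.56364 + 0.62000 + 0.56410 + 0.93333) / 4 = 0.6703

0.6703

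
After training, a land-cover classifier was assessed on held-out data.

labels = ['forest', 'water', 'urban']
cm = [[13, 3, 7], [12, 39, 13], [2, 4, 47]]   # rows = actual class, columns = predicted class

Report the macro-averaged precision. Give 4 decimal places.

Per-class precision (TP/(TP+FP)):
  forest: TP=13, FP=12+2=14 → 13/27 = 0.48148
  water: TP=39, FP=3+4=7 → 39/46 = 0.84783
  urban: TP=47, FP=7+13=20 → 47/67 = 0.70149
Macro-precision = mean = (0.48148 + 0.84783 + 0.70149) / 3 = 0.6769

0.6769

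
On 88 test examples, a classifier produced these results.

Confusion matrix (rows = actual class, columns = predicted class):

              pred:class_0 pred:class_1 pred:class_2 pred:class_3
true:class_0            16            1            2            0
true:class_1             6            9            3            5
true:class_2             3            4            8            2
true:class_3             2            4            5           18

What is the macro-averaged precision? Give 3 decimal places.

Per-class precision (TP/(TP+FP)):
  class_0: TP=16, FP=6+3+2=11 → 16/27 = 0.5926
  class_1: TP=9, FP=1+4+4=9 → 9/18 = 0.5000
  class_2: TP=8, FP=2+3+5=10 → 8/18 = 0.4444
  class_3: TP=18, FP=0+5+2=7 → 18/25 = 0.7200
Macro-precision = mean = (0.5926 + 0.5000 + 0.4444 + 0.7200) / 4 = 0.564

0.564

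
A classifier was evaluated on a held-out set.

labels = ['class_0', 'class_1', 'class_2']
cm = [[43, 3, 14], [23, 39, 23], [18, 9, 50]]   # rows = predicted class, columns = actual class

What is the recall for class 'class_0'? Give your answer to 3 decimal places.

One-vs-rest for 'class_0': TP = diagonal; FP = other classes predicted 'class_0'; FN = 'class_0' predicted as other.
recall = TP/(TP+FN).
class_0: TP=43, FN=23+18=41 → 43/84 = 0.5119

0.512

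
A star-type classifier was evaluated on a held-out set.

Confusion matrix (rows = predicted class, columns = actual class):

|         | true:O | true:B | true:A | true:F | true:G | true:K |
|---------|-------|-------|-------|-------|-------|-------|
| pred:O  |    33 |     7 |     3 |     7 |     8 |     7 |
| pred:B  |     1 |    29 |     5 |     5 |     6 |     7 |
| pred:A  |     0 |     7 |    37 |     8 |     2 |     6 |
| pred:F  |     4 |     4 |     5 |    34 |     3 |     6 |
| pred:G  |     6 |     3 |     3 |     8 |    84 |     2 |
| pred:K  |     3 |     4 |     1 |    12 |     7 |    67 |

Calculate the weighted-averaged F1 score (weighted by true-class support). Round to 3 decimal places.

0.654

Per-class F1 score (2·TP/(2·TP+FP+FN)):
  O: TP=33, FP=7+3+7+8+7=32, FN=1+0+4+6+3=14 → 66/112 = 0.5893
  B: TP=29, FP=1+5+5+6+7=24, FN=7+7+4+3+4=25 → 58/107 = 0.5421
  A: TP=37, FP=0+7+8+2+6=23, FN=3+5+5+3+1=17 → 74/114 = 0.6491
  F: TP=34, FP=4+4+5+3+6=22, FN=7+5+8+8+12=40 → 68/130 = 0.5231
  G: TP=84, FP=6+3+3+8+2=22, FN=8+6+2+3+7=26 → 168/216 = 0.7778
  K: TP=67, FP=3+4+1+12+7=27, FN=7+7+6+6+2=28 → 134/189 = 0.7090
Weighted-F1 score = Σ (supportᵢ/N)·F1 scoreᵢ with N=434: (47/434)·0.5893 + (54/434)·0.5421 + (54/434)·0.6491 + (74/434)·0.5231 + (110/434)·0.7778 + (95/434)·0.7090 = 0.654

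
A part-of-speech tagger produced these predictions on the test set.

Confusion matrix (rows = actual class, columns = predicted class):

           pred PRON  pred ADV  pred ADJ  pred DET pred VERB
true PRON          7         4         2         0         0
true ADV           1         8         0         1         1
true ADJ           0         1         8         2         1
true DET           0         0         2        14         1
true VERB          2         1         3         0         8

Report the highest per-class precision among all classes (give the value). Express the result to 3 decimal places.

0.824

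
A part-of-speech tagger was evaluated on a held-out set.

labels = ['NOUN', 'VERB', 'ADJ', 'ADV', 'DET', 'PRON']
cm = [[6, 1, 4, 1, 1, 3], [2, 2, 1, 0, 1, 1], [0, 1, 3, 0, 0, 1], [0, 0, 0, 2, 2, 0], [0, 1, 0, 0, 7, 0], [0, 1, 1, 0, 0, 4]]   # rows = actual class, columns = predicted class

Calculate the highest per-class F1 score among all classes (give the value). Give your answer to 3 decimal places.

0.737

Per-class F1 score (2·TP/(2·TP+FP+FN)):
  NOUN: TP=6, FP=2+0+0+0+0=2, FN=1+4+1+1+3=10 → 12/24 = 0.5000
  VERB: TP=2, FP=1+1+0+1+1=4, FN=2+1+0+1+1=5 → 4/13 = 0.3077
  ADJ: TP=3, FP=4+1+0+0+1=6, FN=0+1+0+0+1=2 → 6/14 = 0.4286
  ADV: TP=2, FP=1+0+0+0+0=1, FN=0+0+0+2+0=2 → 4/7 = 0.5714
  DET: TP=7, FP=1+1+0+2+0=4, FN=0+1+0+0+0=1 → 14/19 = 0.7368
  PRON: TP=4, FP=3+1+1+0+0=5, FN=0+1+1+0+0=2 → 8/15 = 0.5333
Highest is class 'DET' with F1 score = 0.737.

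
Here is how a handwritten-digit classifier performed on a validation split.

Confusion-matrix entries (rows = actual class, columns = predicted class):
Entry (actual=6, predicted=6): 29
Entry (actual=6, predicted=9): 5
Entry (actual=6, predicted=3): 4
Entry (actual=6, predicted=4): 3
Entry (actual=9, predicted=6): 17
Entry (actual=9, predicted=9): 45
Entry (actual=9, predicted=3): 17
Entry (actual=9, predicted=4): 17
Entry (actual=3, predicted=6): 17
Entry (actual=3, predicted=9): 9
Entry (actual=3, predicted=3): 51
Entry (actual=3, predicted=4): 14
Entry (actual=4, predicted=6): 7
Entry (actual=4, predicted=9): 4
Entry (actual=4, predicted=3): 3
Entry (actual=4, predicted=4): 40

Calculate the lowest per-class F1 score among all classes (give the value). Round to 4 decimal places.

Per-class F1 score (2·TP/(2·TP+FP+FN)):
  6: TP=29, FP=17+17+7=41, FN=5+4+3=12 → 58/111 = 0.52252
  9: TP=45, FP=5+9+4=18, FN=17+17+17=51 → 90/159 = 0.56604
  3: TP=51, FP=4+17+3=24, FN=17+9+14=40 → 102/166 = 0.61446
  4: TP=40, FP=3+17+14=34, FN=7+4+3=14 → 80/128 = 0.62500
Lowest is class '6' with F1 score = 0.5225.

0.5225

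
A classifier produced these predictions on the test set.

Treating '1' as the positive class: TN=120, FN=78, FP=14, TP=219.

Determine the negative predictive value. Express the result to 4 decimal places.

NPV = TN/(TN+FN) = 120/(120+78) = 0.6061

0.6061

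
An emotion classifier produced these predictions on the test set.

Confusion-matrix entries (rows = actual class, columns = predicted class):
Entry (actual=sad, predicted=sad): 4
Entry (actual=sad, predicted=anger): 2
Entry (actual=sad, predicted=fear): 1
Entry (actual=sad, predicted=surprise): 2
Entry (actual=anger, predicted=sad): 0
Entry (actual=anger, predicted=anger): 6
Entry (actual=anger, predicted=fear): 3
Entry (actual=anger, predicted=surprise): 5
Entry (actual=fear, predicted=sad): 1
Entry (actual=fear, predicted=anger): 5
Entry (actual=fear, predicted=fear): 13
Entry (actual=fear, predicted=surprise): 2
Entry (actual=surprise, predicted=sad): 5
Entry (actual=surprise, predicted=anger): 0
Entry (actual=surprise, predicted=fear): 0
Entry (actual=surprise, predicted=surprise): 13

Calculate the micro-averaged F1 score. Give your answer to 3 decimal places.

0.581

Micro-averaging pools counts across classes: ΣTP=36, ΣFP=26, ΣFN=26.
Micro-F1 score = 2·TP/(2·TP+FP+FN) on pooled counts = 0.581 (equals overall accuracy in single-label multiclass).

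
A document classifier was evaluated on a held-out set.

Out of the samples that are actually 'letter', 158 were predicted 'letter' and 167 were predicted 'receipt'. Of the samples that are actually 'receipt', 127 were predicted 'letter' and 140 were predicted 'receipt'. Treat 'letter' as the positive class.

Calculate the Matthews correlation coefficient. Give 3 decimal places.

0.010

MCC = (TP·TN − FP·FN) / √((TP+FP)(TP+FN)(TN+FP)(TN+FN))
Numerator = 158·140 − 127·167 = 911
Denominator = √(285·325·267·307) = √7592378625 = 87134.2563
MCC = 911 / 87134.2563 = 0.010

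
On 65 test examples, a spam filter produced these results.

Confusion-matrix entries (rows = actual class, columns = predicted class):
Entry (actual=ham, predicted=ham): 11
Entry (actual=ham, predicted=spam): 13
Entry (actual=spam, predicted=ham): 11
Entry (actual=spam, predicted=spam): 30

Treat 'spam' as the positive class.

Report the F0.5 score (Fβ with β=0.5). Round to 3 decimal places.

Fβ = (1+β²)·TP / ((1+β²)·TP + β²·FN + FP), with β²=1/4
= 1.25·30 / (1.25·30 + 0.25·11 + 13) = 0.704

0.704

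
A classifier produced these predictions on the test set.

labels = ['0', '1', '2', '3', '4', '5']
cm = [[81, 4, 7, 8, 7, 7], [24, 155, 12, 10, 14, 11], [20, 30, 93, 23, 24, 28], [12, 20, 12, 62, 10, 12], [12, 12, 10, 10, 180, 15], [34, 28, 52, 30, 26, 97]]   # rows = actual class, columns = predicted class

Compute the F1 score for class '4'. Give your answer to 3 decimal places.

0.720

Treat '4' as positive and all other classes as negative.
F1 score = 2·TP/(2·TP+FP+FN).
4: TP=180, FP=7+14+24+10+26=81, FN=12+12+10+10+15=59 → 360/500 = 0.7200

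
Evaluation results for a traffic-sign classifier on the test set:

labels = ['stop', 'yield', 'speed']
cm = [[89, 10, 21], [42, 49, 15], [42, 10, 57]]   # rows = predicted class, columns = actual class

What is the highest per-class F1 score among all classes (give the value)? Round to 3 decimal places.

Per-class F1 score (2·TP/(2·TP+FP+FN)):
  stop: TP=89, FP=10+21=31, FN=42+42=84 → 178/293 = 0.6075
  yield: TP=49, FP=42+15=57, FN=10+10=20 → 98/175 = 0.5600
  speed: TP=57, FP=42+10=52, FN=21+15=36 → 114/202 = 0.5644
Highest is class 'stop' with F1 score = 0.608.

0.608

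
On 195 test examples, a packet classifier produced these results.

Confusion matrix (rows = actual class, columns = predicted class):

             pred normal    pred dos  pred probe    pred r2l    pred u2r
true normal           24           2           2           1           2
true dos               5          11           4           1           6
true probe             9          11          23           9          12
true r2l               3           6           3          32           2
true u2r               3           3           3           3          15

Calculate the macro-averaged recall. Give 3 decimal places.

Per-class recall (TP/(TP+FN)):
  normal: TP=24, FN=2+2+1+2=7 → 24/31 = 0.7742
  dos: TP=11, FN=5+4+1+6=16 → 11/27 = 0.4074
  probe: TP=23, FN=9+11+9+12=41 → 23/64 = 0.3594
  r2l: TP=32, FN=3+6+3+2=14 → 32/46 = 0.6957
  u2r: TP=15, FN=3+3+3+3=12 → 15/27 = 0.5556
Macro-recall = mean = (0.7742 + 0.4074 + 0.3594 + 0.6957 + 0.5556) / 5 = 0.558

0.558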